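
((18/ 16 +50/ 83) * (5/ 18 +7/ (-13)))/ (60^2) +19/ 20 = 531315953/ 559353600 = 0.95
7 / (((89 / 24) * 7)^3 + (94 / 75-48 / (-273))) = 220147200 / 550149881357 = 0.00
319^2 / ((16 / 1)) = 101761 / 16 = 6360.06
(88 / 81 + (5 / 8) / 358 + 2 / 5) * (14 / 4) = 12083071 / 2319840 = 5.21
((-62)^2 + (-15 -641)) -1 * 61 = 3127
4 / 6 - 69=-205 / 3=-68.33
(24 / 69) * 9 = 72 / 23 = 3.13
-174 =-174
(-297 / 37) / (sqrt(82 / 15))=-297 * sqrt(1230) / 3034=-3.43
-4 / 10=-2 / 5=-0.40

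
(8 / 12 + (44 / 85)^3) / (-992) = -741901 / 913818000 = -0.00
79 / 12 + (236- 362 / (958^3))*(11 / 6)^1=1158589401547 / 2637653736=439.25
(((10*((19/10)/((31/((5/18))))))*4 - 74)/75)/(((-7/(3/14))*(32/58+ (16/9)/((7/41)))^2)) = 19353933/77748198400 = 0.00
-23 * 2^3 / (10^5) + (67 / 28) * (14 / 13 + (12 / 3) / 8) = 8580189 / 2275000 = 3.77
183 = 183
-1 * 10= -10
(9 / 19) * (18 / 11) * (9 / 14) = 729 / 1463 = 0.50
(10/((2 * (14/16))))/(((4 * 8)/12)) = 15/7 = 2.14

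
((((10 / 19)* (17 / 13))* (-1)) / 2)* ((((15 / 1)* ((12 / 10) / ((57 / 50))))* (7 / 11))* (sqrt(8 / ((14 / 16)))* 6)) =-62.73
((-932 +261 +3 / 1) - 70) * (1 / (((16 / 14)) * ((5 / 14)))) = -1808.10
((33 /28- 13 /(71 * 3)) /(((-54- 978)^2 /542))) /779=42005 /57535519104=0.00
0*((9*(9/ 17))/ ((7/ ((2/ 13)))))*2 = 0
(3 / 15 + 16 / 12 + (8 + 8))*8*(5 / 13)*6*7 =29456 / 13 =2265.85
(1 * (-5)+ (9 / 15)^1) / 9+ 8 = 338 / 45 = 7.51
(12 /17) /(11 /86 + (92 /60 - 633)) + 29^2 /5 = 11643785419 /69226295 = 168.20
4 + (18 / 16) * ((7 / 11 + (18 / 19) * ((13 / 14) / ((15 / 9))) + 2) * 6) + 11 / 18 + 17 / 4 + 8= 10064683 / 263340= 38.22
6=6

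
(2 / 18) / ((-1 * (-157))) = 0.00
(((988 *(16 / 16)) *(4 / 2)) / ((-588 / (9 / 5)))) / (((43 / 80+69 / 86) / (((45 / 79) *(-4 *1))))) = 183530880 / 17841439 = 10.29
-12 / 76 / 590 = -3 / 11210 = -0.00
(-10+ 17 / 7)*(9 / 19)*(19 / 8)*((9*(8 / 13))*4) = -17172 / 91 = -188.70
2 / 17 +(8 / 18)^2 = 434 / 1377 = 0.32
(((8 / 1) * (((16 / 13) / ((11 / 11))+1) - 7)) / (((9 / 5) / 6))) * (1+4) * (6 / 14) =-24800 / 91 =-272.53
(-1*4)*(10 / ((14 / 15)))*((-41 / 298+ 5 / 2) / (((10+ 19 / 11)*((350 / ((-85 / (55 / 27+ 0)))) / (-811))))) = -262063296 / 313943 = -834.75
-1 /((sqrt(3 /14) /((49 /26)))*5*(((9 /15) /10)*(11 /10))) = -2450*sqrt(42) /1287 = -12.34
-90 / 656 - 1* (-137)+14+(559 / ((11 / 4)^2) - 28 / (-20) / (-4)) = 44535921 / 198440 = 224.43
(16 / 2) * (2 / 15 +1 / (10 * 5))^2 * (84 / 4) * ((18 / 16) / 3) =3703 / 2500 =1.48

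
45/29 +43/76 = 4667/2204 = 2.12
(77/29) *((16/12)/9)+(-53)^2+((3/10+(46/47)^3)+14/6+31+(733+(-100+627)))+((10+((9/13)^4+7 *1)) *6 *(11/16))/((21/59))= 1398920887271699123/325054947622860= 4303.64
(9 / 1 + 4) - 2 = 11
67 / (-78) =-67 / 78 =-0.86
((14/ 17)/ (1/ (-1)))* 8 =-112/ 17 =-6.59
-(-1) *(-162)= -162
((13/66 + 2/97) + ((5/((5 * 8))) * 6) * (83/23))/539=861127/158731188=0.01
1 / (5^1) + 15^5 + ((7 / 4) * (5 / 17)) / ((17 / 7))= 4389189881 / 5780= 759375.41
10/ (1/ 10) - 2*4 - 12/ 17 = 1552/ 17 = 91.29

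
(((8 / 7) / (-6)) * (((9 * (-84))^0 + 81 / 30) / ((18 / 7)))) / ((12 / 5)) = -37 / 324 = -0.11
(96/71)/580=24/10295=0.00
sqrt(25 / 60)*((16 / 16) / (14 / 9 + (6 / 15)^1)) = 15*sqrt(15) / 176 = 0.33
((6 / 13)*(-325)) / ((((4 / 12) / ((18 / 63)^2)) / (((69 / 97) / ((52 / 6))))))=-186300 / 61789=-3.02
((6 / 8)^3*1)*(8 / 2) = 27 / 16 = 1.69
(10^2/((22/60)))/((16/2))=375/11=34.09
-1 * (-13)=13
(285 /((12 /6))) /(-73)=-285 /146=-1.95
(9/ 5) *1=9/ 5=1.80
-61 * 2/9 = -13.56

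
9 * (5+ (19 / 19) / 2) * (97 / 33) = 291 / 2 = 145.50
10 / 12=5 / 6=0.83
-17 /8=-2.12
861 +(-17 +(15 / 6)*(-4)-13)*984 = -38499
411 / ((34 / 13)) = 5343 / 34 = 157.15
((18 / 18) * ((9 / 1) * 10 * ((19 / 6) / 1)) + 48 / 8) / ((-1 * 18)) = -97 / 6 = -16.17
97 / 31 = 3.13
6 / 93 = 2 / 31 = 0.06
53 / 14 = 3.79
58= 58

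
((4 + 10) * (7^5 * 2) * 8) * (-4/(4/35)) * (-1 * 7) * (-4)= -3689472640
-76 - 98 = -174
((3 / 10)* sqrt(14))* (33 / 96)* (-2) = -33* sqrt(14) / 160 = -0.77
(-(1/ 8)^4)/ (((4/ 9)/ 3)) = -27/ 16384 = -0.00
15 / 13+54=717 / 13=55.15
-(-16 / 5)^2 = -256 / 25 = -10.24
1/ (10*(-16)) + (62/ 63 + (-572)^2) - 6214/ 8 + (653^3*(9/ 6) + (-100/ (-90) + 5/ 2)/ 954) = 2009782145145629/ 4808160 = 417994023.73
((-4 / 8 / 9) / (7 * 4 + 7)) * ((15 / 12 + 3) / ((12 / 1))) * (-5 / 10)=17 / 60480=0.00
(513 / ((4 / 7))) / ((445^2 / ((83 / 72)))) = 33117 / 6336800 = 0.01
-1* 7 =-7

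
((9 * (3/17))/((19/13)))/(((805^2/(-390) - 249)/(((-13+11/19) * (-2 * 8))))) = -103379328/914578699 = -0.11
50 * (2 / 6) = 50 / 3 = 16.67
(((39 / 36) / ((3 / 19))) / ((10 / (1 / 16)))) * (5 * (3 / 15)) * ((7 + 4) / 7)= 2717 / 40320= 0.07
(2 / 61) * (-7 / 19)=-14 / 1159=-0.01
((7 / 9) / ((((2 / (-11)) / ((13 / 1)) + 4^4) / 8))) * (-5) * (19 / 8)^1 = -95095 / 329454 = -0.29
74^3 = 405224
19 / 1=19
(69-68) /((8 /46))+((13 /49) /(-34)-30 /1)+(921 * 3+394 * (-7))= -64167 /3332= -19.26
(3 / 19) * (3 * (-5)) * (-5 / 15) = 15 / 19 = 0.79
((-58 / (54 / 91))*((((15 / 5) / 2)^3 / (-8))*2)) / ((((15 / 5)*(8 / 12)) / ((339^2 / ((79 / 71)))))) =21532632849 / 5056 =4258827.70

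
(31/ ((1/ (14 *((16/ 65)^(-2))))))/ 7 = 130975/ 128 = 1023.24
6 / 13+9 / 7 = 159 / 91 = 1.75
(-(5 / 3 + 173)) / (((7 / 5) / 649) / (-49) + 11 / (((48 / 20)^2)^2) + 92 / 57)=-1563152532480 / 17411312251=-89.78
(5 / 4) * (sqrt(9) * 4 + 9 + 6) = 33.75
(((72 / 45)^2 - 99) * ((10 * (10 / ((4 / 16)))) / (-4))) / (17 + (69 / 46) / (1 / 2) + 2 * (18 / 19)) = 45809 / 104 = 440.47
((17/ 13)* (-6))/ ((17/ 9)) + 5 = 11/ 13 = 0.85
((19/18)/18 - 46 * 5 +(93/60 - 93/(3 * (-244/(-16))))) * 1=-11385257/49410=-230.42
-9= -9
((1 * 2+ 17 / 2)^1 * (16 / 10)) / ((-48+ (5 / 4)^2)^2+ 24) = 21504 / 2790965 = 0.01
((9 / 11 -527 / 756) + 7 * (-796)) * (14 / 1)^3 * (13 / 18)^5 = -843002750645965 / 280600848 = -3004277.27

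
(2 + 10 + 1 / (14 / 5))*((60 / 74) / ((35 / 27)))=14013 / 1813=7.73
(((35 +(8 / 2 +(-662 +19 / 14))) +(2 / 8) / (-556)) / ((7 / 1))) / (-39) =9677743 / 4250064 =2.28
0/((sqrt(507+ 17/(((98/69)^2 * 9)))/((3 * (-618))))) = 0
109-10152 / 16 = -1051 / 2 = -525.50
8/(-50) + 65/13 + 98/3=2813/75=37.51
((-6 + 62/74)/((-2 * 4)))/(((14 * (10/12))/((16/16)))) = 573/10360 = 0.06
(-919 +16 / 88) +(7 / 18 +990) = 14171 / 198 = 71.57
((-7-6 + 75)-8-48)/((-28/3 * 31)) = -9/434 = -0.02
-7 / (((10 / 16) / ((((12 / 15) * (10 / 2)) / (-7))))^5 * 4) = 8388608 / 7503125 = 1.12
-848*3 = -2544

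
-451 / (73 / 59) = -26609 / 73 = -364.51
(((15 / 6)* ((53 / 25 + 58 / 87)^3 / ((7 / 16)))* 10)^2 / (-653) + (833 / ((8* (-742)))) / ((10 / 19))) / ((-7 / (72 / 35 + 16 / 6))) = 1121901351331932715771 / 709888316730468750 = 1580.39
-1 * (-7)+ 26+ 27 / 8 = 291 / 8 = 36.38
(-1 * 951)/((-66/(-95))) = -30115/22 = -1368.86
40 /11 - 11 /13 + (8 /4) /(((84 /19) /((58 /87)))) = 27854 /9009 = 3.09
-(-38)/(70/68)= 1292/35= 36.91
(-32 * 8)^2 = 65536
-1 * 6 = -6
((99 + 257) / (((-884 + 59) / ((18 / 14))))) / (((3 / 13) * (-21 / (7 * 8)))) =37024 / 5775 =6.41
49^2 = 2401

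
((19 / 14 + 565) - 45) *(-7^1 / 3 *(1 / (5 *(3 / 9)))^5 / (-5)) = 591219 / 31250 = 18.92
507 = 507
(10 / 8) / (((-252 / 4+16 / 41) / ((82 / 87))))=-8405 / 446658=-0.02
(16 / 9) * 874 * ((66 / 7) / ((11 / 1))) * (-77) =-102549.33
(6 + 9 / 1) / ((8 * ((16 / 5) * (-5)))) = -15 / 128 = -0.12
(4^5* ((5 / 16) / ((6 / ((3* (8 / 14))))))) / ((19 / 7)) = 640 / 19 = 33.68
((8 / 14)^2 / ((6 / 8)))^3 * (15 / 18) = 655360 / 9529569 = 0.07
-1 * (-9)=9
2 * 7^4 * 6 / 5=28812 / 5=5762.40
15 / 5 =3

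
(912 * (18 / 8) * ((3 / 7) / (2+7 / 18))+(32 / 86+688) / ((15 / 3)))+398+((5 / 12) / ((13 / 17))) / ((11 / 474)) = 79826371 / 86086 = 927.29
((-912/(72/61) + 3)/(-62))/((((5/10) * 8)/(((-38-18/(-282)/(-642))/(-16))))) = 882511345/119730432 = 7.37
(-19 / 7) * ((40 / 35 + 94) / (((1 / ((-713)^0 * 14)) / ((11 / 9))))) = -4418.86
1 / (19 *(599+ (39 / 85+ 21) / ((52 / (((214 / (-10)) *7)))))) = 0.00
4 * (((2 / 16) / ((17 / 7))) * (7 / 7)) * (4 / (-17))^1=-14 / 289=-0.05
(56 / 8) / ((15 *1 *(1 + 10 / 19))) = 133 / 435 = 0.31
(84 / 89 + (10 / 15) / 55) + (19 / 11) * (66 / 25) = 405008 / 73425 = 5.52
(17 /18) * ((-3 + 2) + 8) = 6.61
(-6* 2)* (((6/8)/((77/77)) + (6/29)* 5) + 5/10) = -795/29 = -27.41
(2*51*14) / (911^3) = 1428 / 756058031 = 0.00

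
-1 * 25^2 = -625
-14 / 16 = -7 / 8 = -0.88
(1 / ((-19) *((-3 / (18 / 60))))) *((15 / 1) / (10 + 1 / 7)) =21 / 2698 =0.01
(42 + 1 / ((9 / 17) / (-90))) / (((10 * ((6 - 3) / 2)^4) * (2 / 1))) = -512 / 405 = -1.26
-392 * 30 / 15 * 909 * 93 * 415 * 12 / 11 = -330059499840 / 11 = -30005409076.36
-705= -705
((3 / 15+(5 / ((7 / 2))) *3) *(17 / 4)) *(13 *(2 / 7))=34697 / 490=70.81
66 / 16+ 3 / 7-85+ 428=19463 / 56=347.55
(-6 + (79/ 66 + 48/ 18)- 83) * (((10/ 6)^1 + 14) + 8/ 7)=-661169/ 462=-1431.10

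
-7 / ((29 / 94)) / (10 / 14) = -4606 / 145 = -31.77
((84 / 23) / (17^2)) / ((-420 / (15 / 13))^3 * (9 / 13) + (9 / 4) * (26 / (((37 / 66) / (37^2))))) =-28 / 73662353115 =-0.00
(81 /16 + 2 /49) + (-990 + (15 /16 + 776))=-10190 /49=-207.96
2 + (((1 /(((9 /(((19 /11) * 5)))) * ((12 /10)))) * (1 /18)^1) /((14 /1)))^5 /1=2.00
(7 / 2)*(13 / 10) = 4.55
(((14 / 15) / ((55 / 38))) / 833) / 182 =38 / 8933925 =0.00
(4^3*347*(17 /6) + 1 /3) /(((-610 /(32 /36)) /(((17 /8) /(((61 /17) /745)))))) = -2709527303 /66978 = -40453.99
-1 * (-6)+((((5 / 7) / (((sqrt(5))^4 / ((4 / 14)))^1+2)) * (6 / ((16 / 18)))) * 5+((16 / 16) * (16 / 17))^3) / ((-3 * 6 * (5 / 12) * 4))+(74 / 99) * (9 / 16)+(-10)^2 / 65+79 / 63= 2908005695627 / 316910313720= 9.18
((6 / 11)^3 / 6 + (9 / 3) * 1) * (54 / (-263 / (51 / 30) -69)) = -0.73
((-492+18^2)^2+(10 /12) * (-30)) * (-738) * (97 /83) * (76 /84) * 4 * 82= -7217584235.48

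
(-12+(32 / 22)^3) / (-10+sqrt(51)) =3.12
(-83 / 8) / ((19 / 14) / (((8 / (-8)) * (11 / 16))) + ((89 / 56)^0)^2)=6391 / 600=10.65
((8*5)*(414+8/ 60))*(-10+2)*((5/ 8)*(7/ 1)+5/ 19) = -614661.05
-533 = -533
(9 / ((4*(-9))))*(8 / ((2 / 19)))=-19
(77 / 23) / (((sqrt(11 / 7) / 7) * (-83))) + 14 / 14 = 1-49 * sqrt(77) / 1909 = 0.77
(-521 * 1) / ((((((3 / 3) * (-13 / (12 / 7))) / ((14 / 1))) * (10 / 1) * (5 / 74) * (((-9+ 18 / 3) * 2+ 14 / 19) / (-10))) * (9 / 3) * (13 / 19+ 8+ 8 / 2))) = 27835988 / 391625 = 71.08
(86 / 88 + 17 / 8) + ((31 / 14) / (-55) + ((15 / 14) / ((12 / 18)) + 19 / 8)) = 2712 / 385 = 7.04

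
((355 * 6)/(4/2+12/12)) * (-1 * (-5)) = 3550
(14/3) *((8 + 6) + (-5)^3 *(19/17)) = -29918/51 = -586.63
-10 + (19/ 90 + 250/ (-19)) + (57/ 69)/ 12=-1799579/ 78660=-22.88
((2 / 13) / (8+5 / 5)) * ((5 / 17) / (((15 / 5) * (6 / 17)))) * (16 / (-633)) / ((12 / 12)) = -80 / 666549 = -0.00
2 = 2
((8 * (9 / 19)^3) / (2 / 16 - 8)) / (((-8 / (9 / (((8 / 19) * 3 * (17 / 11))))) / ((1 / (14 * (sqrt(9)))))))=891 / 601426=0.00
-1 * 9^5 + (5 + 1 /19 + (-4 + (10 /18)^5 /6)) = -397486276459 /6731586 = -59047.94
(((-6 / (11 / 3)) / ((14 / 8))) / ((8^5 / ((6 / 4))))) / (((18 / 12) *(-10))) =9 / 3153920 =0.00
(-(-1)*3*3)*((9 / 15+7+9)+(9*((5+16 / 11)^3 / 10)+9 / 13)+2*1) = 81384723 / 34606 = 2351.75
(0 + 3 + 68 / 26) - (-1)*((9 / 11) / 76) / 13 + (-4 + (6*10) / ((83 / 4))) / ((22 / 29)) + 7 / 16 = 16570893 / 3608176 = 4.59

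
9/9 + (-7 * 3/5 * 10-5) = -46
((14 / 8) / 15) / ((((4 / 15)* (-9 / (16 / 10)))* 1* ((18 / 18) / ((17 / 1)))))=-119 / 90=-1.32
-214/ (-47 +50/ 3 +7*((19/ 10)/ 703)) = 237540/ 33649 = 7.06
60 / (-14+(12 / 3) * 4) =30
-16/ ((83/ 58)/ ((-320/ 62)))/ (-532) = -37120/ 342209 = -0.11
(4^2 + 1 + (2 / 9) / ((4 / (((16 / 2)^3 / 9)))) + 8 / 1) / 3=2281 / 243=9.39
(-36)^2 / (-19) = -1296 / 19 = -68.21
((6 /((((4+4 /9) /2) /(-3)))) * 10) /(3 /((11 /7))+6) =-10.24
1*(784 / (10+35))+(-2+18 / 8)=3181 / 180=17.67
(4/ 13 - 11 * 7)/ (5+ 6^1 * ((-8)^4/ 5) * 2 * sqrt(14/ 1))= 124625/ 439697268803 - 245022720 * sqrt(14)/ 439697268803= -0.00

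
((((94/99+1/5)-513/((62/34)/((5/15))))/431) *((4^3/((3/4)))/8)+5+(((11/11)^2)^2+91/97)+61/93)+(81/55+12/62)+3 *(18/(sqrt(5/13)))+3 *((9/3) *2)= 9610608125/384917049+54 *sqrt(65)/5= 112.04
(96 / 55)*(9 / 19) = 0.83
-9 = -9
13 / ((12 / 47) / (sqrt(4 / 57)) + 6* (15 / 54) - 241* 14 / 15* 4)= -305405295 / 21097999951 - 824850* sqrt(57) / 400861999069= -0.01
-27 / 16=-1.69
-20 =-20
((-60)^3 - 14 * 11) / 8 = -108077 / 4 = -27019.25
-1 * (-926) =926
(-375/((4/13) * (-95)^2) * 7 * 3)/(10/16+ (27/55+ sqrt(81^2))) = -450450/13043291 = -0.03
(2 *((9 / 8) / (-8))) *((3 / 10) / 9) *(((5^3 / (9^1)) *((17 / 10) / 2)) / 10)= -17 / 1536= -0.01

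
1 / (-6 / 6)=-1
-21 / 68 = -0.31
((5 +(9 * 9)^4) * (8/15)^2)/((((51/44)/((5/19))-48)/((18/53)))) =-242439160832/2541615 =-95387.84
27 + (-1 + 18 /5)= 148 /5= 29.60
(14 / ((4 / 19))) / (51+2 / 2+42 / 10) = 665 / 562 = 1.18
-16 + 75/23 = -12.74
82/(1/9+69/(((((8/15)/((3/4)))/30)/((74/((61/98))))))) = 0.00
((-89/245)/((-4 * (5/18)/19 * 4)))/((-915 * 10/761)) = -3860553/29890000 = -0.13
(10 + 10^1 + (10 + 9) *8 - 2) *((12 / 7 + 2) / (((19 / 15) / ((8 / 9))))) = 176800 / 399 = 443.11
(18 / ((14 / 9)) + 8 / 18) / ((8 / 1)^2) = 757 / 4032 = 0.19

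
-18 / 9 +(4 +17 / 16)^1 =49 / 16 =3.06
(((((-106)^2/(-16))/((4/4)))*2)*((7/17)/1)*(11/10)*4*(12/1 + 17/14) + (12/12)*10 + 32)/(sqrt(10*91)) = -1113.28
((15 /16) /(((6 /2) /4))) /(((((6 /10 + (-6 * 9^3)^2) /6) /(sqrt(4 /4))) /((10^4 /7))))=125000 /223205227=0.00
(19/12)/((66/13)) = 247/792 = 0.31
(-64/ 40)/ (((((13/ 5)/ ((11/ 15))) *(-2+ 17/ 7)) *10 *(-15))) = 0.01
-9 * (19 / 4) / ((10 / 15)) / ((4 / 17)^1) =-272.53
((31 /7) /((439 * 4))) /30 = 31 /368760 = 0.00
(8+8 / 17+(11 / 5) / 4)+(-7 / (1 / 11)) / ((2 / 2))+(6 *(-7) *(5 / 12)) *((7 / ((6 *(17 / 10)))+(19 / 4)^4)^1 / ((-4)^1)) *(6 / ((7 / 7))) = 1158765997 / 87040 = 13313.03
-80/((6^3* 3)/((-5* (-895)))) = -44750/81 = -552.47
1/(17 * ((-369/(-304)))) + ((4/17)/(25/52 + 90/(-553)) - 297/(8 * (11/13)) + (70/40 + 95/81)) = -165892439513/4130394120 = -40.16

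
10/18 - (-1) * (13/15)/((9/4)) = 0.94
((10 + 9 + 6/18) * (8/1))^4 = 46352367616/81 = 572251452.05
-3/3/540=-1/540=-0.00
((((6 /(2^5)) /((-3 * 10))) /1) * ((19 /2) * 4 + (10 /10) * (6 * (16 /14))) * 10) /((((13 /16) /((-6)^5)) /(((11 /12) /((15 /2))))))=1492128 /455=3279.40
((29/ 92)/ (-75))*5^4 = -725/ 276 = -2.63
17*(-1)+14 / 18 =-146 / 9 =-16.22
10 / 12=5 / 6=0.83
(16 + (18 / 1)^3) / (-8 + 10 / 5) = -2924 / 3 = -974.67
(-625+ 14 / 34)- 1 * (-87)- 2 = -9173 / 17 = -539.59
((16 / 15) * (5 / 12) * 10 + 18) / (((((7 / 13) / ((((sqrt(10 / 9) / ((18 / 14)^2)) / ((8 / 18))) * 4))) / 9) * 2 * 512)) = 2.10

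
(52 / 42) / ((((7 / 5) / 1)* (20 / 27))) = 117 / 98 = 1.19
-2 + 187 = 185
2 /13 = 0.15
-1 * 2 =-2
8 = 8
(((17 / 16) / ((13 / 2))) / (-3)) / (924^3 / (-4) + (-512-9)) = 17 / 61533506424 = 0.00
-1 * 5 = -5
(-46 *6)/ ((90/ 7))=-322/ 15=-21.47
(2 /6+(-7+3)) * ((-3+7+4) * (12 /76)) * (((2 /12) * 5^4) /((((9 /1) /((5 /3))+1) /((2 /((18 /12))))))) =-34375 /342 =-100.51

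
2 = 2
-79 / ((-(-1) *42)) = -79 / 42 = -1.88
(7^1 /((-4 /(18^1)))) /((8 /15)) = -945 /16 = -59.06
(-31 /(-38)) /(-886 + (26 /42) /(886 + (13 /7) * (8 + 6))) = -15624 /16968659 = -0.00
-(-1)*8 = 8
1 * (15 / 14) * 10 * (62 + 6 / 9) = 4700 / 7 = 671.43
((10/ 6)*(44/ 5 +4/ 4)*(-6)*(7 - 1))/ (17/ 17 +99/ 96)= -18816/ 65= -289.48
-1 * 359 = -359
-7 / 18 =-0.39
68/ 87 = 0.78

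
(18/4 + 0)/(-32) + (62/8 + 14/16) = 543/64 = 8.48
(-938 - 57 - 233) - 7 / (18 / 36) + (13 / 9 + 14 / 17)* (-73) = -215357 / 153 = -1407.56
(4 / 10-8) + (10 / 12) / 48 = -10919 / 1440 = -7.58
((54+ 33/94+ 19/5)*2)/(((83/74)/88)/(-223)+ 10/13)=515962489328/3412360035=151.20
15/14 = 1.07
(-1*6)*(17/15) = -34/5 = -6.80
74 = 74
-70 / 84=-0.83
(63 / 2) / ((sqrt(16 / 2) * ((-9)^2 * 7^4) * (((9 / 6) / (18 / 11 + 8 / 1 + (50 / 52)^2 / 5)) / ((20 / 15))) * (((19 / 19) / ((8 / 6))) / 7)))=10433 * sqrt(2) / 3162159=0.00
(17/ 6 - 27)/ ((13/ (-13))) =145/ 6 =24.17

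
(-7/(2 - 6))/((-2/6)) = -21/4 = -5.25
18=18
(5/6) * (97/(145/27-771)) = -4365/41344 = -0.11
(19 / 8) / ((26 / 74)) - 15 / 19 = 11797 / 1976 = 5.97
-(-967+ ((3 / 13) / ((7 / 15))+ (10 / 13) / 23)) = 155602 / 161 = 966.47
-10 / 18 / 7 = -5 / 63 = -0.08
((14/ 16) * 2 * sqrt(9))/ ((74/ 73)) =1533/ 296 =5.18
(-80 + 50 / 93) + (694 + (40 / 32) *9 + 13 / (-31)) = 232637 / 372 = 625.37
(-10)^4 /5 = 2000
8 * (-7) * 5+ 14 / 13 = -3626 / 13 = -278.92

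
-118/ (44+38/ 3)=-177/ 85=-2.08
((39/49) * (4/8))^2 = 1521/9604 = 0.16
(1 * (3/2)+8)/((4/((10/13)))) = 95/52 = 1.83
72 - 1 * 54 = 18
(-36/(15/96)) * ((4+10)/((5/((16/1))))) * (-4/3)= 344064/25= 13762.56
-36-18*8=-180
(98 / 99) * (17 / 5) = 1666 / 495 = 3.37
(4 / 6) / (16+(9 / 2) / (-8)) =32 / 741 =0.04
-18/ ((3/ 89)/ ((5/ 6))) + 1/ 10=-4449/ 10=-444.90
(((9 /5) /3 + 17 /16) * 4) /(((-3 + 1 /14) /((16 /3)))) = -12.11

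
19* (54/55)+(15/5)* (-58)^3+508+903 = -32114849/55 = -583906.35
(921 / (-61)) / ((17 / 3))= -2763 / 1037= -2.66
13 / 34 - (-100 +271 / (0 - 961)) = 3289107 / 32674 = 100.66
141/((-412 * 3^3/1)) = -47/3708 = -0.01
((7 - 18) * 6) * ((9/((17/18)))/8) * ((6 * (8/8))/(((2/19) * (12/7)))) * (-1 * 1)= 355509/136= 2614.04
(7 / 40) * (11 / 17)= 77 / 680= 0.11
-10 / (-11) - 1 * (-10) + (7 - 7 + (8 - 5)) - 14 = -1 / 11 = -0.09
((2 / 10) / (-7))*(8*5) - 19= -141 / 7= -20.14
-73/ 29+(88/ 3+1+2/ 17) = 27.93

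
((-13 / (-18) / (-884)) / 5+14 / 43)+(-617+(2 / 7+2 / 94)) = -53364884147 / 86579640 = -616.37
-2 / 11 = -0.18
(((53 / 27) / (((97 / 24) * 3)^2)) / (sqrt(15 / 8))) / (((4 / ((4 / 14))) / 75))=16960 * sqrt(30) / 1778301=0.05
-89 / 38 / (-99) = 89 / 3762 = 0.02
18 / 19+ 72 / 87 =978 / 551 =1.77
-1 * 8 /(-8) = 1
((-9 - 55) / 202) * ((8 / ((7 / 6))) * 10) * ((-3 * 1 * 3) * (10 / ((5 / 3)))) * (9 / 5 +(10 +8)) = 16422912 / 707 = 23229.01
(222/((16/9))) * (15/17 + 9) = 20979/17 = 1234.06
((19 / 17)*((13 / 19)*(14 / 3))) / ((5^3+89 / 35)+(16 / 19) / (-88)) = 51205 / 1829931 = 0.03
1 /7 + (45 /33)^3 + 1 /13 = 333745 /121121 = 2.76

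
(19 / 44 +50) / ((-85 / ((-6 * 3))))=19971 / 1870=10.68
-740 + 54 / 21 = -5162 / 7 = -737.43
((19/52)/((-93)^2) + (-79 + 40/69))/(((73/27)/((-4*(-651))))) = -51105287457/676637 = -75528.37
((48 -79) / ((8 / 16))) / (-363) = 62 / 363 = 0.17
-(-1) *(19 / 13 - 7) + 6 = 6 / 13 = 0.46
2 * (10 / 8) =5 / 2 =2.50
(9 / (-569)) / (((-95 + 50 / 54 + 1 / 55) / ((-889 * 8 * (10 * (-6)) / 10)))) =7.18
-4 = -4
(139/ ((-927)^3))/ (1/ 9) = -139/ 88510887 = -0.00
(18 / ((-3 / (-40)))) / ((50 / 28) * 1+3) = 3360 / 67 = 50.15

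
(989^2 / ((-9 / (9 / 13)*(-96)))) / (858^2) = 978121 / 918732672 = 0.00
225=225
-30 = -30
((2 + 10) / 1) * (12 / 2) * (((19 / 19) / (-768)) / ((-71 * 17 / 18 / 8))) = 27 / 2414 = 0.01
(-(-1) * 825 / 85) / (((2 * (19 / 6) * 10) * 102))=33 / 21964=0.00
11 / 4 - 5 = -2.25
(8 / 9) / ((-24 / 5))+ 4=103 / 27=3.81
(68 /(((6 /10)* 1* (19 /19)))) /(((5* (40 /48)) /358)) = 48688 /5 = 9737.60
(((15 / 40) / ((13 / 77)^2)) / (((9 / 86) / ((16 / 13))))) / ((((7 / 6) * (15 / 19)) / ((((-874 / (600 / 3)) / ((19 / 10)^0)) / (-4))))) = 302403563 / 1647750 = 183.53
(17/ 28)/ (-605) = -0.00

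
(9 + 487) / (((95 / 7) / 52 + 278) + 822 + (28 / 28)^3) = 0.45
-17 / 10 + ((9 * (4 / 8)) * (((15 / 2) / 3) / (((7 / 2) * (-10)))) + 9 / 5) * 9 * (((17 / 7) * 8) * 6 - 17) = 259369 / 196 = 1323.31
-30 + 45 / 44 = -1275 / 44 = -28.98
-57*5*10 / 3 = -950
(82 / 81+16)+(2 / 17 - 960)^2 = 21568845286 / 23409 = 921391.14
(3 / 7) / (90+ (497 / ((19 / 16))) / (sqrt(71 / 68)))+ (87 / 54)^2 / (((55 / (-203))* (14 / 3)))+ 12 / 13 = -17604766349957 / 15577911989640+ 456* sqrt(1207) / 14409583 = -1.13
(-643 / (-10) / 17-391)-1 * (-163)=-38117 / 170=-224.22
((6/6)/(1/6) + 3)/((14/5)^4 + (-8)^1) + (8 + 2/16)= 138565/16708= 8.29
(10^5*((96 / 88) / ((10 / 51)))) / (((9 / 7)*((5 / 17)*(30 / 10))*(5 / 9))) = 882763.64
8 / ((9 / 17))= 136 / 9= 15.11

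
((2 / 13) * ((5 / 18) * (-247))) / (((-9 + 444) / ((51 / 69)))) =-323 / 18009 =-0.02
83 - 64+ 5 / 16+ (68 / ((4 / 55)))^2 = 13987909 / 16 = 874244.31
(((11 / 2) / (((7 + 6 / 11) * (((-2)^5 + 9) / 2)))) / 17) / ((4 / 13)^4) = -3455881 / 8307968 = -0.42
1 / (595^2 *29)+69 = 708404026 / 10266725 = 69.00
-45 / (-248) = 45 / 248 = 0.18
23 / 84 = 0.27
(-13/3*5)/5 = -13/3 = -4.33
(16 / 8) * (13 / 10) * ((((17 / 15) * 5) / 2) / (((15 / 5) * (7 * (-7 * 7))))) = -221 / 30870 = -0.01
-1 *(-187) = 187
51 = 51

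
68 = 68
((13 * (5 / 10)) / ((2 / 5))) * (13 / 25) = 169 / 20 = 8.45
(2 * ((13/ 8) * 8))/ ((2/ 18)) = 234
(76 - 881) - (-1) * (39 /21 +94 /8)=-22159 /28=-791.39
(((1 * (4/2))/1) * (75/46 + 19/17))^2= 4618201/152881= 30.21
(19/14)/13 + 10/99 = 3701/18018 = 0.21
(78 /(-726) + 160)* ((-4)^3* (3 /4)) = -928656 /121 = -7674.84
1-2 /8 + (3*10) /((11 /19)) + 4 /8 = 2335 /44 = 53.07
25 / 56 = 0.45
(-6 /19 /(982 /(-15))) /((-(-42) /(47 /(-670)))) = -141 /17501204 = -0.00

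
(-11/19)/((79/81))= -891/1501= -0.59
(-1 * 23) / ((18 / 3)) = -23 / 6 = -3.83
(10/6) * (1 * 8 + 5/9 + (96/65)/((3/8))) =20.82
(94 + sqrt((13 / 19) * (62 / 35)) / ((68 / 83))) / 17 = 83 * sqrt(535990) / 768740 + 94 / 17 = 5.61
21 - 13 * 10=-109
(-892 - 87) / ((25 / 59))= -57761 / 25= -2310.44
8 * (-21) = -168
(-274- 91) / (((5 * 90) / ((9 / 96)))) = -73 / 960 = -0.08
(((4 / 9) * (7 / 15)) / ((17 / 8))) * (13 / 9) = 2912 / 20655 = 0.14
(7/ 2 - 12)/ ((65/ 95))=-12.42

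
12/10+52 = 266/5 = 53.20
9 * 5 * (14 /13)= 630 /13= 48.46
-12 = -12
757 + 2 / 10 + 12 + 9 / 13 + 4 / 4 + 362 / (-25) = 245834 / 325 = 756.41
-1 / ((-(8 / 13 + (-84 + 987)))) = 13 / 11747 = 0.00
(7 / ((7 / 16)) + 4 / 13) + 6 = 22.31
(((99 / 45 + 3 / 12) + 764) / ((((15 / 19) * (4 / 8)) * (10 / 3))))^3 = 197647926.47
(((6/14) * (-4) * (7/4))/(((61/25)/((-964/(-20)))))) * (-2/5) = 23.70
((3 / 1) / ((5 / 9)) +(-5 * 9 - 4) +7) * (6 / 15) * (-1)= 14.64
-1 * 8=-8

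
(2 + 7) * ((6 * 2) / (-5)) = -108 / 5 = -21.60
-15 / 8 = -1.88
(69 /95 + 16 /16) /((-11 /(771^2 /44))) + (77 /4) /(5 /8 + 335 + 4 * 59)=-111451756183 /52566635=-2120.20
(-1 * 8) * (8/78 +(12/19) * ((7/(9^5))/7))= -3989504/4861701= -0.82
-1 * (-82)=82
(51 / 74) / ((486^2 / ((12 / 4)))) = 17 / 1942056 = 0.00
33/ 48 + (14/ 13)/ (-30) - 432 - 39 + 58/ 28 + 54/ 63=-10208449/ 21840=-467.42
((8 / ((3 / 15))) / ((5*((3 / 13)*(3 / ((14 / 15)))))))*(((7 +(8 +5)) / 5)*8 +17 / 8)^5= 5110823268369 / 10240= 499103834.80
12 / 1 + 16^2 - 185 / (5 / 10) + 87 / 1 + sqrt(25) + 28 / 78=-376 / 39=-9.64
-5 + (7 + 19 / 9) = 37 / 9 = 4.11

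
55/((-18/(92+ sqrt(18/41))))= -2530/9-55 * sqrt(82)/246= -283.14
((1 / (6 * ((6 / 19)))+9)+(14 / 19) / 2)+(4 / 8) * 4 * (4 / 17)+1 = 132173 / 11628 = 11.37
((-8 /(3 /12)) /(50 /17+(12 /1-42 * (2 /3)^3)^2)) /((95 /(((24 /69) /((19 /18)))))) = -3172608 /89713915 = -0.04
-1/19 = -0.05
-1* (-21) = 21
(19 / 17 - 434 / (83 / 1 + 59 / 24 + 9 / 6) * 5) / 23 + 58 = 46483279 / 816017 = 56.96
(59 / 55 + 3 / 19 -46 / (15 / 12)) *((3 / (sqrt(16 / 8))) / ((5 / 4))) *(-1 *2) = 120.73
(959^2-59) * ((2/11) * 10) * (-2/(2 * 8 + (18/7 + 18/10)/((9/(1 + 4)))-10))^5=-899263240960/714924299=-1257.84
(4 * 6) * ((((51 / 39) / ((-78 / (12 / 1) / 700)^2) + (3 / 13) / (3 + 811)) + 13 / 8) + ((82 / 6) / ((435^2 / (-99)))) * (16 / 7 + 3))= 47906025885071591 / 131600794325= 364025.36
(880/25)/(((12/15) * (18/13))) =286/9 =31.78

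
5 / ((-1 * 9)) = -5 / 9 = -0.56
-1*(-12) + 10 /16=101 /8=12.62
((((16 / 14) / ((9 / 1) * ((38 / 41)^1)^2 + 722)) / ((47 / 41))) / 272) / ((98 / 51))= 206763 / 79101104152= 0.00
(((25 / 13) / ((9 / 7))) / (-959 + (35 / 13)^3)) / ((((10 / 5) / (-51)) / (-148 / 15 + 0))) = -531505 / 1326888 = -0.40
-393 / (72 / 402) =-8777 / 4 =-2194.25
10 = 10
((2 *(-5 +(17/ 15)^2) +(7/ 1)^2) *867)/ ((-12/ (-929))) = 2511102793/ 900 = 2790114.21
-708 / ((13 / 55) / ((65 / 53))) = -194700 / 53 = -3673.58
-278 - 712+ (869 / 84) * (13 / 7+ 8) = -174053 / 196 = -888.03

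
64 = 64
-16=-16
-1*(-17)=17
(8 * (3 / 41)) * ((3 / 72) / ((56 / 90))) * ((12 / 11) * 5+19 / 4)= 20205 / 50512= 0.40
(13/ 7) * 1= 13/ 7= 1.86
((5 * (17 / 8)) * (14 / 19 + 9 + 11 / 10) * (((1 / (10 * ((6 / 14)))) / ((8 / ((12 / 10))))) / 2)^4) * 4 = 84042203 / 1945600000000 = 0.00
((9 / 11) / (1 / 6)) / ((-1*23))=-54 / 253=-0.21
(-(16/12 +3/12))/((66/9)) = -19/88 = -0.22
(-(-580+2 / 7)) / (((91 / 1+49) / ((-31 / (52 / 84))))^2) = 17548821 / 236600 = 74.17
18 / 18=1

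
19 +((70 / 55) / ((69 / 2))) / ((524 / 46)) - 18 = 4337 / 4323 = 1.00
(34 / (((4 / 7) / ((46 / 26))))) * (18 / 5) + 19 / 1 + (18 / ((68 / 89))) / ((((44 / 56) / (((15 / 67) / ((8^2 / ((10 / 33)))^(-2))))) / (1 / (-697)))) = -31.63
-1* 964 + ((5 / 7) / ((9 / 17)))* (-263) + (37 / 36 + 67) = -315205 / 252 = -1250.81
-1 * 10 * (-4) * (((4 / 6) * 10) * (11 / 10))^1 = 880 / 3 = 293.33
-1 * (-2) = 2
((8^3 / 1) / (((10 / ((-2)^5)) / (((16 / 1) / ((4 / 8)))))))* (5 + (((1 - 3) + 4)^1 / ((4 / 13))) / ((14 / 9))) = -16842752 / 35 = -481221.49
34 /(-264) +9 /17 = 899 /2244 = 0.40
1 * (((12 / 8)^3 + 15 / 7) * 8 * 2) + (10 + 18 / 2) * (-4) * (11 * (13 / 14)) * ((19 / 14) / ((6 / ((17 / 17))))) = -25667 / 294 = -87.30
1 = 1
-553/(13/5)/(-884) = 2765/11492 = 0.24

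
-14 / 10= -7 / 5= -1.40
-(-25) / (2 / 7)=175 / 2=87.50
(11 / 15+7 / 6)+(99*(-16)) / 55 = -26.90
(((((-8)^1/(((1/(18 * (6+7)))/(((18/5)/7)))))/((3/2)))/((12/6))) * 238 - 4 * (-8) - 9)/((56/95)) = -1036241/8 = -129530.12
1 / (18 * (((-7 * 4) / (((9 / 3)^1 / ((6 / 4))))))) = -1 / 252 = -0.00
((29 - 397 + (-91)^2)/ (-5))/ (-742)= 7913/ 3710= 2.13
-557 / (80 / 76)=-10583 / 20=-529.15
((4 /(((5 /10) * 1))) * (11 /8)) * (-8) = -88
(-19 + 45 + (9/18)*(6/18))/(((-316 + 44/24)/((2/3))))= -314/5655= -0.06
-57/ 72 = -19/ 24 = -0.79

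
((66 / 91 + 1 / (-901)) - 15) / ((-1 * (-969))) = -1170490 / 79449279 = -0.01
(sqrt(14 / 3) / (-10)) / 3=-sqrt(42) / 90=-0.07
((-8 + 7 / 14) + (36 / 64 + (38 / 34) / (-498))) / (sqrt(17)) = -470015 * sqrt(17) / 1151376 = -1.68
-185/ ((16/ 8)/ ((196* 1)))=-18130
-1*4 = -4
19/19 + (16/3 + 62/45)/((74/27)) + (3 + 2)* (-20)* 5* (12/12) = -91862/185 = -496.55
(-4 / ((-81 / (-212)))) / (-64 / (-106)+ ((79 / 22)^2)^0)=-44944 / 6885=-6.53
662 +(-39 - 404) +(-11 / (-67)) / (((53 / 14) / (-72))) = 766581 / 3551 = 215.88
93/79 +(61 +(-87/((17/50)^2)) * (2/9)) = -7196296/68493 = -105.07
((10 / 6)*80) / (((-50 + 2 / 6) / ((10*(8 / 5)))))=-6400 / 149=-42.95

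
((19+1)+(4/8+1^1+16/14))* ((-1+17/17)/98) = 0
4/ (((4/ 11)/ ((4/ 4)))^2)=121/ 4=30.25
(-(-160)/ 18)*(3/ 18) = 40/ 27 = 1.48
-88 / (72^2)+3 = 1933 / 648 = 2.98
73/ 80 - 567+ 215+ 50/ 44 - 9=-315877/ 880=-358.95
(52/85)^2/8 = 338/7225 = 0.05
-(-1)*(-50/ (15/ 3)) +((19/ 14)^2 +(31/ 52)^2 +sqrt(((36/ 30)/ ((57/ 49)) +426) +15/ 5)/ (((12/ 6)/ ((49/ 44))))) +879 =49*sqrt(3881035)/ 8360 +115430149/ 132496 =882.74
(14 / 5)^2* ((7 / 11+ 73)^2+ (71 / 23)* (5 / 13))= 7691700716 / 180895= 42520.25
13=13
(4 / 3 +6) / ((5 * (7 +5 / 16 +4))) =352 / 2715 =0.13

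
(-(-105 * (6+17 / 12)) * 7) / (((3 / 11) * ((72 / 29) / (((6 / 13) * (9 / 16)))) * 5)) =1391159 / 3328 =418.02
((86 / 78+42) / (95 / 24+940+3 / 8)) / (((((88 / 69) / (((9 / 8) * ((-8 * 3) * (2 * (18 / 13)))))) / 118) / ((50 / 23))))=-3615074550 / 5266547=-686.42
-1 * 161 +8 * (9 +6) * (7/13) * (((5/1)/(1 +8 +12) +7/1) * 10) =58707/13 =4515.92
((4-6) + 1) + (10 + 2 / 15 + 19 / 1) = 422 / 15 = 28.13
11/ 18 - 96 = -95.39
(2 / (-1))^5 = -32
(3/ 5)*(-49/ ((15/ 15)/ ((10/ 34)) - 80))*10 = 1470/ 383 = 3.84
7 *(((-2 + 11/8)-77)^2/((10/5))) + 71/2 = 2704031/128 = 21125.24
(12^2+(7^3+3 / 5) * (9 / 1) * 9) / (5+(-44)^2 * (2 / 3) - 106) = 23.52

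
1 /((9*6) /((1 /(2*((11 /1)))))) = 1 /1188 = 0.00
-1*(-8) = 8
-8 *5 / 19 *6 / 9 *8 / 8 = -80 / 57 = -1.40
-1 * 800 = -800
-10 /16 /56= -5 /448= -0.01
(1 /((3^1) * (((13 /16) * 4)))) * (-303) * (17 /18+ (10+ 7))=-65246 /117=-557.66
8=8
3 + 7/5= 22/5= 4.40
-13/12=-1.08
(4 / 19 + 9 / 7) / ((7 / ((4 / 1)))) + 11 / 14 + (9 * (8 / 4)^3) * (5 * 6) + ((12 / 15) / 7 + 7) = 20191109 / 9310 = 2168.75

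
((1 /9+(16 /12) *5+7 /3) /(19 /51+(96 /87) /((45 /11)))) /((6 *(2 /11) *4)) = 1111715 /341976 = 3.25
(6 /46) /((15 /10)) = 0.09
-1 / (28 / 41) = -41 / 28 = -1.46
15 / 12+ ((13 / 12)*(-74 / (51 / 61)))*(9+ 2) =-644737 / 612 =-1053.49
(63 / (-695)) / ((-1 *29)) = 63 / 20155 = 0.00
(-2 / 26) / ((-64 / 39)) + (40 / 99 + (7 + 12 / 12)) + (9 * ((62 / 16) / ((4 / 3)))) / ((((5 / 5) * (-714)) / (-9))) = 1655111 / 188496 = 8.78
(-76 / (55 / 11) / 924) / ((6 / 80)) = -152 / 693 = -0.22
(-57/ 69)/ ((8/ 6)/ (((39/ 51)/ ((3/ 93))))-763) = 22971/ 21215177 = 0.00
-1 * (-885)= 885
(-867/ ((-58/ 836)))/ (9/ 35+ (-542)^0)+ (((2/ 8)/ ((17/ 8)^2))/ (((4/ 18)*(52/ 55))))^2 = 8138158921995/ 818672842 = 9940.67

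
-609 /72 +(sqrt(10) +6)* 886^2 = 7192342.86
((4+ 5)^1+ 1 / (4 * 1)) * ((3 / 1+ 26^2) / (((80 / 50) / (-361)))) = -45347015 / 32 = -1417094.22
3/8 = 0.38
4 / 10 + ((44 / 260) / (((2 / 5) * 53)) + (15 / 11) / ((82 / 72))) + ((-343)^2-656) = 363547866631 / 3107390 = 116994.61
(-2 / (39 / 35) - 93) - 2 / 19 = -70321 / 741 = -94.90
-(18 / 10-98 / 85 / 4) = -257 / 170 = -1.51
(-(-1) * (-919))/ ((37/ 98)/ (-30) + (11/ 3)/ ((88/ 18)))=-675465/ 542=-1246.25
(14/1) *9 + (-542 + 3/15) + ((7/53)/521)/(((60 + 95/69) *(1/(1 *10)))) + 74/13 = -89065639691/217176245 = -410.11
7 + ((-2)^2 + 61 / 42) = 523 / 42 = 12.45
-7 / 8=-0.88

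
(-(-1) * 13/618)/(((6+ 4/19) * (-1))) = -247/72924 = -0.00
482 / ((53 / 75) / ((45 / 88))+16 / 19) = 15454125 / 71308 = 216.72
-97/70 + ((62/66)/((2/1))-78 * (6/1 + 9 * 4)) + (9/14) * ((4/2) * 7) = -3774443/1155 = -3267.92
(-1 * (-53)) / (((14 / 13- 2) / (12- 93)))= 18603 / 4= 4650.75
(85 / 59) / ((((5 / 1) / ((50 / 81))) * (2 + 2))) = 425 / 9558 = 0.04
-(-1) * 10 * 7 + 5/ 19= 1335/ 19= 70.26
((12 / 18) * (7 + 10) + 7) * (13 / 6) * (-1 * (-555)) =22045.83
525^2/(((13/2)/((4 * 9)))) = 19845000/13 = 1526538.46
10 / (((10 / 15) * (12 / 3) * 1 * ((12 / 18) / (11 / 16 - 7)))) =-35.51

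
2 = 2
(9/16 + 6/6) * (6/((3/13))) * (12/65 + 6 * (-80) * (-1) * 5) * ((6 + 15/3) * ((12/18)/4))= 715055/4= 178763.75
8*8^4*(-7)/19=-229376/19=-12072.42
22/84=11/42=0.26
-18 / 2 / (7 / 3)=-27 / 7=-3.86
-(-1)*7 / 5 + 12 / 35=61 / 35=1.74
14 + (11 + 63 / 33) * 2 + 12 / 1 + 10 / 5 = 592 / 11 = 53.82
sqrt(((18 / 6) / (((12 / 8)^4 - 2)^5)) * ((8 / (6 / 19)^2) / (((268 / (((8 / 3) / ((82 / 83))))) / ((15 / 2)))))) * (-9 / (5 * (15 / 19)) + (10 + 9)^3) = 1781.20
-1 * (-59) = 59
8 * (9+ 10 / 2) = 112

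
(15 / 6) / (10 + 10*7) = 1 / 32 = 0.03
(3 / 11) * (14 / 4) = 21 / 22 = 0.95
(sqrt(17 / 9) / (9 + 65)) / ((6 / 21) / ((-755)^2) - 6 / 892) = -889809025 * sqrt(17) / 1328629263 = -2.76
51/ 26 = 1.96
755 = 755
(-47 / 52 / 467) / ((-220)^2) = -47 / 1175345600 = -0.00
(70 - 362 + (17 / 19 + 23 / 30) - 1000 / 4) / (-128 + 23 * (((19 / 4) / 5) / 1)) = 615986 / 121011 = 5.09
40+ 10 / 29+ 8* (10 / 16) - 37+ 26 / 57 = 14548 / 1653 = 8.80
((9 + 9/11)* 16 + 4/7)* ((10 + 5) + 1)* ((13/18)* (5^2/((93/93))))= 31564000/693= 45546.90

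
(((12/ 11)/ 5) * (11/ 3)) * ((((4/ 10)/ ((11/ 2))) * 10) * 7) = 224/ 55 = 4.07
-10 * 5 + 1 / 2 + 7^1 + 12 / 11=-911 / 22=-41.41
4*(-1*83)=-332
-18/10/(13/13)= -9/5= -1.80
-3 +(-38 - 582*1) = -623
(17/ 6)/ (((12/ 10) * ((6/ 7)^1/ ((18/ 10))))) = 119/ 24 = 4.96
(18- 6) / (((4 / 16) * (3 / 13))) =208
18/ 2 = 9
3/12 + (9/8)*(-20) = -22.25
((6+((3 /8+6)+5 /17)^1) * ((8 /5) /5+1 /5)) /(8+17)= 22399 /85000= 0.26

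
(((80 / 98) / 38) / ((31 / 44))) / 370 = 88 / 1067857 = 0.00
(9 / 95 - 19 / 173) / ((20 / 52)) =-3224 / 82175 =-0.04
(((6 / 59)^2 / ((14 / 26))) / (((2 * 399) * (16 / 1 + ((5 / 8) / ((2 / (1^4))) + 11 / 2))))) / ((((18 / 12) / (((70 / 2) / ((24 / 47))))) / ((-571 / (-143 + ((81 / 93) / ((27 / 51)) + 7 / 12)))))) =0.00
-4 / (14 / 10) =-20 / 7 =-2.86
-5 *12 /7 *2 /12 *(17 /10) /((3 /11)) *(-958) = 179146 /21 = 8530.76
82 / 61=1.34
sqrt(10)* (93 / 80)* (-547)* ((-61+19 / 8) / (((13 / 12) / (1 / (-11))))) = -71575497* sqrt(10) / 22880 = -9892.55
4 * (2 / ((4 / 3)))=6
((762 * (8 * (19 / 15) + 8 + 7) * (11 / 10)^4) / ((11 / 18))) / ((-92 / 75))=-1720627623 / 46000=-37404.95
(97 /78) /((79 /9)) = 291 /2054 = 0.14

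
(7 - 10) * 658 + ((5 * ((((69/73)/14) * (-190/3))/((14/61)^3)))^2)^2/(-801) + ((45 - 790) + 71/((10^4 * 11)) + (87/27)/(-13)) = -3379558389108662096408613519962251539956767/276737873593351995581654177280000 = -12212128196.35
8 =8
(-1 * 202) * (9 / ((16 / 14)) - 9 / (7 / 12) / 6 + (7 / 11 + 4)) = -618423 / 308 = -2007.87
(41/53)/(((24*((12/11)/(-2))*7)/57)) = -8569/17808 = -0.48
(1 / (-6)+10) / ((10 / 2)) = 59 / 30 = 1.97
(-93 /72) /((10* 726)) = -31 /174240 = -0.00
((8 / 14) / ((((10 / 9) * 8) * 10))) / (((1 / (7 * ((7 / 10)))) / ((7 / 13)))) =441 / 26000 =0.02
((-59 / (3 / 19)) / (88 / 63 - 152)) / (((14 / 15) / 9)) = 454005 / 18976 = 23.93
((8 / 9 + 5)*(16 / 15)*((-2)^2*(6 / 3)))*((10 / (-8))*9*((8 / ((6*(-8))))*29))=24592 / 9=2732.44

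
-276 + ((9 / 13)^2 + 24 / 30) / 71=-16557539 / 59995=-275.98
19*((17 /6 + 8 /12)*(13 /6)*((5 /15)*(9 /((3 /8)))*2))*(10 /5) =13832 /3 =4610.67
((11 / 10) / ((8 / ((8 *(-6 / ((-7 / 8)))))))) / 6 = 44 / 35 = 1.26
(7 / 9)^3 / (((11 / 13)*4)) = 4459 / 32076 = 0.14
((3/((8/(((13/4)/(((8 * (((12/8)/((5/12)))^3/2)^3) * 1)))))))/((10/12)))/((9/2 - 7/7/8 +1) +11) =5078125/5774459341824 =0.00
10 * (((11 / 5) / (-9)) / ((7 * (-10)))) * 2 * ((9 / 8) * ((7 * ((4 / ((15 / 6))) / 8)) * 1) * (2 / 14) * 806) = 4433 / 350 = 12.67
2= 2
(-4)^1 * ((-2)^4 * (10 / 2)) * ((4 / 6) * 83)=-53120 / 3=-17706.67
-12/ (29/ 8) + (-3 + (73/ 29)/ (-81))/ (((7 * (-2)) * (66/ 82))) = -1650296/ 542619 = -3.04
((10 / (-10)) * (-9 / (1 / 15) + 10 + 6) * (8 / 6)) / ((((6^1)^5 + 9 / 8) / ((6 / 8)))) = 952 / 62217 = 0.02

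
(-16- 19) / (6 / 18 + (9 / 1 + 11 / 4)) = -84 / 29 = -2.90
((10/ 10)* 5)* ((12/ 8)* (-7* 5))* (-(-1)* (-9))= 4725/ 2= 2362.50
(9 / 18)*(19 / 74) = 0.13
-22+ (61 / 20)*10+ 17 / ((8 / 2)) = 51 / 4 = 12.75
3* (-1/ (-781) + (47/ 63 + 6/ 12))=122743/ 32802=3.74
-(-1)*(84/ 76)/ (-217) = -3/ 589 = -0.01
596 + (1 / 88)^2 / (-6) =27692543 / 46464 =596.00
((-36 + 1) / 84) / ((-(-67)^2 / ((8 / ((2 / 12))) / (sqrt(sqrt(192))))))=5 *sqrt(2) *3^(3 / 4) / 13467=0.00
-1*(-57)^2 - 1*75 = -3324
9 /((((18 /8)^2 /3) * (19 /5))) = 80 /57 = 1.40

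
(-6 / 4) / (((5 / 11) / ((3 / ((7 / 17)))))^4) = -297147923523 / 3001250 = -99008.05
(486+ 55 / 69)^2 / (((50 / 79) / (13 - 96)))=-7397744578997 / 238050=-31076431.75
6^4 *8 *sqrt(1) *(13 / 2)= 67392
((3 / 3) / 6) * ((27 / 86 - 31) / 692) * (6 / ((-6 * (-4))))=-0.00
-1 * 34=-34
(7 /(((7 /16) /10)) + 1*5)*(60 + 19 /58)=9954.05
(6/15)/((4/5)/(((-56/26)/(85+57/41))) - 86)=-0.00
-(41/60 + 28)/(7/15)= -1721/28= -61.46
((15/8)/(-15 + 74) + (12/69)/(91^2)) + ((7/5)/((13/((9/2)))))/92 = 8330947/224746340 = 0.04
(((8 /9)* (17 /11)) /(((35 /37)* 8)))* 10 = 1258 /693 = 1.82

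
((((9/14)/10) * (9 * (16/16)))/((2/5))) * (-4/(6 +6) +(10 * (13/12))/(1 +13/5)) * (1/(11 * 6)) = 289/4928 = 0.06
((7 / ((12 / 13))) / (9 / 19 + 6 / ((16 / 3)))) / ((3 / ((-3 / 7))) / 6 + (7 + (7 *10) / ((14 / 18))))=6916 / 139725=0.05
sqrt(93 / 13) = sqrt(1209) / 13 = 2.67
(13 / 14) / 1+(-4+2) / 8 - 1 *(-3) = 103 / 28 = 3.68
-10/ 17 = -0.59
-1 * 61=-61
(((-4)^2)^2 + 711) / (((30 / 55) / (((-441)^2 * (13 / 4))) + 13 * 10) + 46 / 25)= 224108559675 / 30554780456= 7.33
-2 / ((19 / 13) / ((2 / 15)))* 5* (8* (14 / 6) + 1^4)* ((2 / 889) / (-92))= 1534 / 3496437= 0.00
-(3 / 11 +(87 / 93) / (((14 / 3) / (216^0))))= -2259 / 4774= -0.47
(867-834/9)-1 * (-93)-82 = 785.33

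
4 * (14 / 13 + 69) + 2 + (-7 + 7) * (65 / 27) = 3670 / 13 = 282.31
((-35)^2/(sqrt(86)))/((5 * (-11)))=-245 * sqrt(86)/946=-2.40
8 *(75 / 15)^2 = 200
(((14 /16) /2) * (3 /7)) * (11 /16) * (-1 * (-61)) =2013 /256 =7.86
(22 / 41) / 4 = 11 / 82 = 0.13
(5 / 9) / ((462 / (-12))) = -10 / 693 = -0.01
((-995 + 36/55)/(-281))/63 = 54689/973665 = 0.06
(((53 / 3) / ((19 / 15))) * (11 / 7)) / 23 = 2915 / 3059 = 0.95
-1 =-1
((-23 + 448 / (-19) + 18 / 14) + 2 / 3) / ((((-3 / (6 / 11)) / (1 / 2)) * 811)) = 17806 / 3559479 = 0.01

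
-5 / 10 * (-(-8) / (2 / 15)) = -30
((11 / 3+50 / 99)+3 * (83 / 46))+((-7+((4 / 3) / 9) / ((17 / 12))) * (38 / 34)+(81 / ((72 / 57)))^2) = 173258247269 / 42115392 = 4113.89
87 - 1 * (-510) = 597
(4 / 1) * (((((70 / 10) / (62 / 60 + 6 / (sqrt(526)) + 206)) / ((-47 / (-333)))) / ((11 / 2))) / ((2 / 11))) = 0.96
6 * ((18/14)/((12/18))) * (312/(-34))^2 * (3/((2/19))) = 56179656/2023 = 27770.47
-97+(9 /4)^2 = -1471 /16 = -91.94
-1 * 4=-4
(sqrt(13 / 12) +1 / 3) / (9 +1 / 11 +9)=11 / 597 +11* sqrt(39) / 1194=0.08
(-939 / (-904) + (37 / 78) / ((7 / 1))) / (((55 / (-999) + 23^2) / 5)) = 454663215 / 43469613824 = 0.01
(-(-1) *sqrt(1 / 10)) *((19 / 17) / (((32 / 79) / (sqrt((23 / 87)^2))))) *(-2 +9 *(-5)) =-1622581 *sqrt(10) / 473280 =-10.84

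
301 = 301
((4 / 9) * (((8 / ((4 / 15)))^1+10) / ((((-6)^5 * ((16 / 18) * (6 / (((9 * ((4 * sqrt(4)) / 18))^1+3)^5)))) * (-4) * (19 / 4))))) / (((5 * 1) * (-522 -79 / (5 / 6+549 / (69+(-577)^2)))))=-7009712297 / 56993280361200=-0.00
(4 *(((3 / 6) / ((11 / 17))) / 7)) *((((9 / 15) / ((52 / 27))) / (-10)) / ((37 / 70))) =-1377 / 52910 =-0.03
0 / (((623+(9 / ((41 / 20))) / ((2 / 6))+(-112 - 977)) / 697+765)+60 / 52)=0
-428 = -428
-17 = -17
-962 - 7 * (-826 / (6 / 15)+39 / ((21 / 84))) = 12401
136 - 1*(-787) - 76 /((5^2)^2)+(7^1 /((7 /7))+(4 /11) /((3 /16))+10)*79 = 49893742 /20625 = 2419.09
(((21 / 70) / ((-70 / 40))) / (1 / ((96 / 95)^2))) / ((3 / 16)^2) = -4.98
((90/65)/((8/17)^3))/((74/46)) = 1016991/123136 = 8.26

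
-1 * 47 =-47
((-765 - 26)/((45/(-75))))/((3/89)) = 351995/9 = 39110.56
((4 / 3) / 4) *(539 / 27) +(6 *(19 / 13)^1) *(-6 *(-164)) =9093263 / 1053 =8635.58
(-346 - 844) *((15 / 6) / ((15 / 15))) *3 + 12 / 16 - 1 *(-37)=-35549 / 4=-8887.25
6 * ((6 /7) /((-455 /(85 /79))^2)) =10404 /361772047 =0.00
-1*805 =-805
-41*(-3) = 123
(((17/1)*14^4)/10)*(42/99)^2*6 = 128002112/1815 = 70524.58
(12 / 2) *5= 30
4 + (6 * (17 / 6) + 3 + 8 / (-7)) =160 / 7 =22.86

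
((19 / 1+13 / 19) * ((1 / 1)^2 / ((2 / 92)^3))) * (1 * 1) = 1915982.32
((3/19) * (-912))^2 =20736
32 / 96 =1 / 3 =0.33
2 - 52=-50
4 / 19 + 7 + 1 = 8.21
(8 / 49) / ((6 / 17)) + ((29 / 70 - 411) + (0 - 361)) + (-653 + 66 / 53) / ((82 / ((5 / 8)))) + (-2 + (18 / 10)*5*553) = 107300941891 / 25554480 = 4198.91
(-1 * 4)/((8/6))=-3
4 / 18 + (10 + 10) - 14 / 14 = 173 / 9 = 19.22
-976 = -976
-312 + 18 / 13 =-4038 / 13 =-310.62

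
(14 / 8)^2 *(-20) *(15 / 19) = -3675 / 76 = -48.36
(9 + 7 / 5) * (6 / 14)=156 / 35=4.46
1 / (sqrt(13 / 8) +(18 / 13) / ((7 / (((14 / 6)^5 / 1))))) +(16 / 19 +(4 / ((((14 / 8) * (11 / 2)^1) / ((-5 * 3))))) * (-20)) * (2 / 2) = 3054625609856 / 24321978527 -246402 * sqrt(26) / 182872019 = 125.58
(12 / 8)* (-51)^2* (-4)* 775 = -12094650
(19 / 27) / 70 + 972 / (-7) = -262421 / 1890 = -138.85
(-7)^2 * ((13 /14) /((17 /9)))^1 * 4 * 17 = 1638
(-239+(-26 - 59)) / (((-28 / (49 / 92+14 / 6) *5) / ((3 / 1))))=9153 / 460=19.90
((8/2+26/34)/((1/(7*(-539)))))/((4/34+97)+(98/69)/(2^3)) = -84349188/456509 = -184.77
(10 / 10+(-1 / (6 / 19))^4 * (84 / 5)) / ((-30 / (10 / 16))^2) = 912787 / 1244160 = 0.73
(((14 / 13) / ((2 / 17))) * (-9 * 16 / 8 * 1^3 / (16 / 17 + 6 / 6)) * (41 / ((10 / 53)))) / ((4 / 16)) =-52751748 / 715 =-73778.67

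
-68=-68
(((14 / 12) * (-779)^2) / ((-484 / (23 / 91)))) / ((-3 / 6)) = 13957343 / 18876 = 739.42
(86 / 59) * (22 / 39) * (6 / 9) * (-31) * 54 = -703824 / 767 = -917.63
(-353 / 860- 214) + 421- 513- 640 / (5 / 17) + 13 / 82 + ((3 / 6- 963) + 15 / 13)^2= 1373094970017 / 1489735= 921704.18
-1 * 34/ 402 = -17/ 201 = -0.08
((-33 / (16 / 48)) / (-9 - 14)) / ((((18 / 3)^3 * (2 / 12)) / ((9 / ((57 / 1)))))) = 33 / 1748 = 0.02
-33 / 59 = -0.56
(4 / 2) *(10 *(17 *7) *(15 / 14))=2550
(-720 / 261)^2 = 6400 / 841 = 7.61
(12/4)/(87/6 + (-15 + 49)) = 6/97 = 0.06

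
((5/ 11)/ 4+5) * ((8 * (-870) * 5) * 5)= -889772.73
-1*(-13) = 13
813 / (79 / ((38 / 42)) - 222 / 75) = 386175 / 40069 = 9.64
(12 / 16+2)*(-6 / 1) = -33 / 2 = -16.50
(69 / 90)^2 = 529 / 900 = 0.59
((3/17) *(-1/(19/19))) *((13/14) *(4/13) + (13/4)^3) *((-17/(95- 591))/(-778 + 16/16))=15507/57551872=0.00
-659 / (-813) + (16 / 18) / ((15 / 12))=18557 / 12195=1.52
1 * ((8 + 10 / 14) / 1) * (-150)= -9150 / 7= -1307.14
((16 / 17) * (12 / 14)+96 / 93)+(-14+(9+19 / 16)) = -116485 / 59024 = -1.97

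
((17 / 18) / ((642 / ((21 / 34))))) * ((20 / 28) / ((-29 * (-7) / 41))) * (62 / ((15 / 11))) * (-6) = -13981 / 390978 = -0.04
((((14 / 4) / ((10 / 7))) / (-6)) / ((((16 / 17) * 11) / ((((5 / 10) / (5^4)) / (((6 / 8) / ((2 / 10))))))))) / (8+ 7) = -833 / 1485000000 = -0.00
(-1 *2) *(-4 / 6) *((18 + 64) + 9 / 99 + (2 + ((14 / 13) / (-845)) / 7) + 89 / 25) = 70608504 / 604175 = 116.87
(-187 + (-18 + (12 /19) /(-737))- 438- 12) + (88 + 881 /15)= -106759052 /210045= -508.27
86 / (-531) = -86 / 531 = -0.16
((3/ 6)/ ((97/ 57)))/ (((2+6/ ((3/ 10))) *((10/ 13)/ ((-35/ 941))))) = -5187/ 8032376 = -0.00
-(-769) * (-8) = -6152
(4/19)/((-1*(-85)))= 4/1615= 0.00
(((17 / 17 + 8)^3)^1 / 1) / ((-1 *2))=-729 / 2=-364.50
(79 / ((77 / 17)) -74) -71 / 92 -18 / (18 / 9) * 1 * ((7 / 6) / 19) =-7790795 / 134596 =-57.88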